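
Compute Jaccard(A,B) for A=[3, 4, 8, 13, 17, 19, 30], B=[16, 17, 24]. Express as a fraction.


A intersect B = [17]
|A intersect B| = 1
A union B = [3, 4, 8, 13, 16, 17, 19, 24, 30]
|A union B| = 9
Jaccard = 1/9 = 1/9

1/9


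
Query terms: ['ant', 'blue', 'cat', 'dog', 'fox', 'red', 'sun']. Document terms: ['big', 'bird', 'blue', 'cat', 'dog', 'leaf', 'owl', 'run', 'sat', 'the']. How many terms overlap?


Query terms: ['ant', 'blue', 'cat', 'dog', 'fox', 'red', 'sun']
Document terms: ['big', 'bird', 'blue', 'cat', 'dog', 'leaf', 'owl', 'run', 'sat', 'the']
Common terms: ['blue', 'cat', 'dog']
Overlap count = 3

3


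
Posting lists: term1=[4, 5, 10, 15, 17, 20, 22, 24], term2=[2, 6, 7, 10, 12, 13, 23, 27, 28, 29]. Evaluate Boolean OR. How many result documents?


Boolean OR: find union of posting lists
term1 docs: [4, 5, 10, 15, 17, 20, 22, 24]
term2 docs: [2, 6, 7, 10, 12, 13, 23, 27, 28, 29]
Union: [2, 4, 5, 6, 7, 10, 12, 13, 15, 17, 20, 22, 23, 24, 27, 28, 29]
|union| = 17

17


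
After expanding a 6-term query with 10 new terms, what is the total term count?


Original terms: 6
Expansion terms: 10
Total = 6 + 10 = 16

16


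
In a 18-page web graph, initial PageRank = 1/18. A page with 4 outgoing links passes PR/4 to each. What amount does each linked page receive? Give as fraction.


Initial PR = 1/18 = 1/18
Outlinks = 4
Contribution per link = PR / outlinks
= 1/18 / 4
= 1/72

1/72


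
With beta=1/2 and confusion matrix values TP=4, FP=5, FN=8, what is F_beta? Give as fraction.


P = TP/(TP+FP) = 4/9 = 4/9
R = TP/(TP+FN) = 4/12 = 1/3
beta^2 = 1/2^2 = 1/4
(1 + beta^2) = 5/4
Numerator = (1+beta^2)*P*R = 5/27
Denominator = beta^2*P + R = 1/9 + 1/3 = 4/9
F_beta = 5/12

5/12


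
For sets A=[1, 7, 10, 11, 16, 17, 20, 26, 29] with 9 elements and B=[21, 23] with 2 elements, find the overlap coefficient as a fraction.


A intersect B = []
|A intersect B| = 0
min(|A|, |B|) = min(9, 2) = 2
Overlap = 0 / 2 = 0

0


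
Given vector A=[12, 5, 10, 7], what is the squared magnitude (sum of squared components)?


|A|^2 = sum of squared components
A[0]^2 = 12^2 = 144
A[1]^2 = 5^2 = 25
A[2]^2 = 10^2 = 100
A[3]^2 = 7^2 = 49
Sum = 144 + 25 + 100 + 49 = 318

318


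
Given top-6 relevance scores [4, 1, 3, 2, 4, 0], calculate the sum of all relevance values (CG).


Cumulative Gain = sum of relevance scores
Position 1: rel=4, running sum=4
Position 2: rel=1, running sum=5
Position 3: rel=3, running sum=8
Position 4: rel=2, running sum=10
Position 5: rel=4, running sum=14
Position 6: rel=0, running sum=14
CG = 14

14


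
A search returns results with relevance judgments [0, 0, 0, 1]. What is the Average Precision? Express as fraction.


Computing P@k for each relevant position:
Position 1: not relevant
Position 2: not relevant
Position 3: not relevant
Position 4: relevant, P@4 = 1/4 = 1/4
Sum of P@k = 1/4 = 1/4
AP = 1/4 / 1 = 1/4

1/4


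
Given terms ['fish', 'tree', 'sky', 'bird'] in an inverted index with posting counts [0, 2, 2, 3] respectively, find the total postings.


Summing posting list sizes:
'fish': 0 postings
'tree': 2 postings
'sky': 2 postings
'bird': 3 postings
Total = 0 + 2 + 2 + 3 = 7

7


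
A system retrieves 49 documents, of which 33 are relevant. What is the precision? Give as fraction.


Precision = relevant_retrieved / total_retrieved
= 33 / 49
= 33 / (33 + 16)
= 33/49

33/49


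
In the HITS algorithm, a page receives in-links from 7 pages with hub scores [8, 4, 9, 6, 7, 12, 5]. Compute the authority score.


Authority = sum of hub scores of in-linkers
In-link 1: hub score = 8
In-link 2: hub score = 4
In-link 3: hub score = 9
In-link 4: hub score = 6
In-link 5: hub score = 7
In-link 6: hub score = 12
In-link 7: hub score = 5
Authority = 8 + 4 + 9 + 6 + 7 + 12 + 5 = 51

51


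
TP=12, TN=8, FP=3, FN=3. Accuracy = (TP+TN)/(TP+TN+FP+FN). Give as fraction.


Accuracy = (TP + TN) / (TP + TN + FP + FN)
TP + TN = 12 + 8 = 20
Total = 12 + 8 + 3 + 3 = 26
Accuracy = 20 / 26 = 10/13

10/13


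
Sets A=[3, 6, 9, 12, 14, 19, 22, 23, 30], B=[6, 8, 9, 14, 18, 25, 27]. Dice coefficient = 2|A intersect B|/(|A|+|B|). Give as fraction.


A intersect B = [6, 9, 14]
|A intersect B| = 3
|A| = 9, |B| = 7
Dice = 2*3 / (9+7)
= 6 / 16 = 3/8

3/8


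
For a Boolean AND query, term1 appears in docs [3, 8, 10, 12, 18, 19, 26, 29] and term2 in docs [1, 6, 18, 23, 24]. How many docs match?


Boolean AND: find intersection of posting lists
term1 docs: [3, 8, 10, 12, 18, 19, 26, 29]
term2 docs: [1, 6, 18, 23, 24]
Intersection: [18]
|intersection| = 1

1


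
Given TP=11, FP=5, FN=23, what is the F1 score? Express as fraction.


F1 = 2 * P * R / (P + R)
P = TP/(TP+FP) = 11/16 = 11/16
R = TP/(TP+FN) = 11/34 = 11/34
2 * P * R = 2 * 11/16 * 11/34 = 121/272
P + R = 11/16 + 11/34 = 275/272
F1 = 121/272 / 275/272 = 11/25

11/25


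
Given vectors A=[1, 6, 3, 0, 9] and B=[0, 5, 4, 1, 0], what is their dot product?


Dot product = sum of element-wise products
A[0]*B[0] = 1*0 = 0
A[1]*B[1] = 6*5 = 30
A[2]*B[2] = 3*4 = 12
A[3]*B[3] = 0*1 = 0
A[4]*B[4] = 9*0 = 0
Sum = 0 + 30 + 12 + 0 + 0 = 42

42


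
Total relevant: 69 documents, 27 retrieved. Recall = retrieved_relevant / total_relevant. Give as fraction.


Recall = retrieved_relevant / total_relevant
= 27 / 69
= 27 / (27 + 42)
= 9/23

9/23


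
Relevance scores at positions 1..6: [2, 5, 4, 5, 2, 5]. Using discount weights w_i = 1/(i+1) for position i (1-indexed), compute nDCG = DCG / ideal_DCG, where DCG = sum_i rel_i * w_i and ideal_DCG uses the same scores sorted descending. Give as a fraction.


Position discount weights w_i = 1/(i+1) for i=1..6:
Weights = [1/2, 1/3, 1/4, 1/5, 1/6, 1/7]
Actual relevance: [2, 5, 4, 5, 2, 5]
DCG = 2/2 + 5/3 + 4/4 + 5/5 + 2/6 + 5/7 = 40/7
Ideal relevance (sorted desc): [5, 5, 5, 4, 2, 2]
Ideal DCG = 5/2 + 5/3 + 5/4 + 4/5 + 2/6 + 2/7 = 957/140
nDCG = DCG / ideal_DCG = 40/7 / 957/140 = 800/957

800/957


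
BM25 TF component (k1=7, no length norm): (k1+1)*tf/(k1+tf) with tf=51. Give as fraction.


BM25 TF component = (k1+1)*tf / (k1+tf)
k1 = 7, tf = 51
Numerator = (7+1)*51 = 408
Denominator = 7 + 51 = 58
= 408/58 = 204/29

204/29


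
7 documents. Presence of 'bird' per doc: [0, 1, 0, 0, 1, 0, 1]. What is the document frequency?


Checking each document for 'bird':
Doc 1: absent
Doc 2: present
Doc 3: absent
Doc 4: absent
Doc 5: present
Doc 6: absent
Doc 7: present
df = sum of presences = 0 + 1 + 0 + 0 + 1 + 0 + 1 = 3

3


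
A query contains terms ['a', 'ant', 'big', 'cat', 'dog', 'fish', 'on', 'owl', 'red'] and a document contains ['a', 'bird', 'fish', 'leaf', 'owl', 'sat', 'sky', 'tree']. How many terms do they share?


Query terms: ['a', 'ant', 'big', 'cat', 'dog', 'fish', 'on', 'owl', 'red']
Document terms: ['a', 'bird', 'fish', 'leaf', 'owl', 'sat', 'sky', 'tree']
Common terms: ['a', 'fish', 'owl']
Overlap count = 3

3


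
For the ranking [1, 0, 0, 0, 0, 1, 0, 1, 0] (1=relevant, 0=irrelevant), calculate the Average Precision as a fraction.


Computing P@k for each relevant position:
Position 1: relevant, P@1 = 1/1 = 1
Position 2: not relevant
Position 3: not relevant
Position 4: not relevant
Position 5: not relevant
Position 6: relevant, P@6 = 2/6 = 1/3
Position 7: not relevant
Position 8: relevant, P@8 = 3/8 = 3/8
Position 9: not relevant
Sum of P@k = 1 + 1/3 + 3/8 = 41/24
AP = 41/24 / 3 = 41/72

41/72


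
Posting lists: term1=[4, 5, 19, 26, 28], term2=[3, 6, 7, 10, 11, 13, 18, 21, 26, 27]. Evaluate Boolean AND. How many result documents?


Boolean AND: find intersection of posting lists
term1 docs: [4, 5, 19, 26, 28]
term2 docs: [3, 6, 7, 10, 11, 13, 18, 21, 26, 27]
Intersection: [26]
|intersection| = 1

1


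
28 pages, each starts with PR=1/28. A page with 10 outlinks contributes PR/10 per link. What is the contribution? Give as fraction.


Initial PR = 1/28 = 1/28
Outlinks = 10
Contribution per link = PR / outlinks
= 1/28 / 10
= 1/280

1/280


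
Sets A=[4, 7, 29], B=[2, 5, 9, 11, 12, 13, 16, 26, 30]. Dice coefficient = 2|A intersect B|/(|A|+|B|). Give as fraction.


A intersect B = []
|A intersect B| = 0
|A| = 3, |B| = 9
Dice = 2*0 / (3+9)
= 0 / 12 = 0

0


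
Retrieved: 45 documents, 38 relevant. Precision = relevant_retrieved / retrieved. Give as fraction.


Precision = relevant_retrieved / total_retrieved
= 38 / 45
= 38 / (38 + 7)
= 38/45

38/45


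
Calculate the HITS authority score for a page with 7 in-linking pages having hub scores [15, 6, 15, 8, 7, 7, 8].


Authority = sum of hub scores of in-linkers
In-link 1: hub score = 15
In-link 2: hub score = 6
In-link 3: hub score = 15
In-link 4: hub score = 8
In-link 5: hub score = 7
In-link 6: hub score = 7
In-link 7: hub score = 8
Authority = 15 + 6 + 15 + 8 + 7 + 7 + 8 = 66

66


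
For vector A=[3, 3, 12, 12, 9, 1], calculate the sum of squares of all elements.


|A|^2 = sum of squared components
A[0]^2 = 3^2 = 9
A[1]^2 = 3^2 = 9
A[2]^2 = 12^2 = 144
A[3]^2 = 12^2 = 144
A[4]^2 = 9^2 = 81
A[5]^2 = 1^2 = 1
Sum = 9 + 9 + 144 + 144 + 81 + 1 = 388

388


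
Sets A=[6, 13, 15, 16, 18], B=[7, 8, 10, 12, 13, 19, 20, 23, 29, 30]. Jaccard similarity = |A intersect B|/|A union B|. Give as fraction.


A intersect B = [13]
|A intersect B| = 1
A union B = [6, 7, 8, 10, 12, 13, 15, 16, 18, 19, 20, 23, 29, 30]
|A union B| = 14
Jaccard = 1/14 = 1/14

1/14


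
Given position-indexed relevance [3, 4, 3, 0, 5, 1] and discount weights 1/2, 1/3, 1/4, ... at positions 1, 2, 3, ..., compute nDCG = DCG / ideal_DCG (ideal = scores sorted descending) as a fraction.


Position discount weights w_i = 1/(i+1) for i=1..6:
Weights = [1/2, 1/3, 1/4, 1/5, 1/6, 1/7]
Actual relevance: [3, 4, 3, 0, 5, 1]
DCG = 3/2 + 4/3 + 3/4 + 0/5 + 5/6 + 1/7 = 383/84
Ideal relevance (sorted desc): [5, 4, 3, 3, 1, 0]
Ideal DCG = 5/2 + 4/3 + 3/4 + 3/5 + 1/6 + 0/7 = 107/20
nDCG = DCG / ideal_DCG = 383/84 / 107/20 = 1915/2247

1915/2247


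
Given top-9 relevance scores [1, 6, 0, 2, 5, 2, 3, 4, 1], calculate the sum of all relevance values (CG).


Cumulative Gain = sum of relevance scores
Position 1: rel=1, running sum=1
Position 2: rel=6, running sum=7
Position 3: rel=0, running sum=7
Position 4: rel=2, running sum=9
Position 5: rel=5, running sum=14
Position 6: rel=2, running sum=16
Position 7: rel=3, running sum=19
Position 8: rel=4, running sum=23
Position 9: rel=1, running sum=24
CG = 24

24


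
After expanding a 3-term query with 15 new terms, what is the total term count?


Original terms: 3
Expansion terms: 15
Total = 3 + 15 = 18

18


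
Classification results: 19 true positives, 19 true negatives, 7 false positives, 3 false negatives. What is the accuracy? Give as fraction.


Accuracy = (TP + TN) / (TP + TN + FP + FN)
TP + TN = 19 + 19 = 38
Total = 19 + 19 + 7 + 3 = 48
Accuracy = 38 / 48 = 19/24

19/24


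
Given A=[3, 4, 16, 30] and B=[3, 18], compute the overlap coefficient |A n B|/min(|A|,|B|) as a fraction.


A intersect B = [3]
|A intersect B| = 1
min(|A|, |B|) = min(4, 2) = 2
Overlap = 1 / 2 = 1/2

1/2


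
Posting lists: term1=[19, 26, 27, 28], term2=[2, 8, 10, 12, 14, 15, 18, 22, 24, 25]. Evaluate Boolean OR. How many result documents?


Boolean OR: find union of posting lists
term1 docs: [19, 26, 27, 28]
term2 docs: [2, 8, 10, 12, 14, 15, 18, 22, 24, 25]
Union: [2, 8, 10, 12, 14, 15, 18, 19, 22, 24, 25, 26, 27, 28]
|union| = 14

14


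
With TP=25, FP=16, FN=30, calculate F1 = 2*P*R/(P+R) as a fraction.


F1 = 2 * P * R / (P + R)
P = TP/(TP+FP) = 25/41 = 25/41
R = TP/(TP+FN) = 25/55 = 5/11
2 * P * R = 2 * 25/41 * 5/11 = 250/451
P + R = 25/41 + 5/11 = 480/451
F1 = 250/451 / 480/451 = 25/48

25/48


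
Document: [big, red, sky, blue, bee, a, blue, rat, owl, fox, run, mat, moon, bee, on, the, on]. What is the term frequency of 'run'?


Document has 17 words
Scanning for 'run':
Found at positions: [10]
Count = 1

1


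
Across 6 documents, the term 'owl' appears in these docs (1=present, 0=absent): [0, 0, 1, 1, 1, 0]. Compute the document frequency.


Checking each document for 'owl':
Doc 1: absent
Doc 2: absent
Doc 3: present
Doc 4: present
Doc 5: present
Doc 6: absent
df = sum of presences = 0 + 0 + 1 + 1 + 1 + 0 = 3

3


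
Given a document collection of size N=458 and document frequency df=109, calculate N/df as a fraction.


IDF ratio = N / df
= 458 / 109
= 458/109

458/109


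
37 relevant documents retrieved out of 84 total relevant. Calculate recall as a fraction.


Recall = retrieved_relevant / total_relevant
= 37 / 84
= 37 / (37 + 47)
= 37/84

37/84


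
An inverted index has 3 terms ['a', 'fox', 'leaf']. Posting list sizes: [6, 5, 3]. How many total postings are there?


Summing posting list sizes:
'a': 6 postings
'fox': 5 postings
'leaf': 3 postings
Total = 6 + 5 + 3 = 14

14


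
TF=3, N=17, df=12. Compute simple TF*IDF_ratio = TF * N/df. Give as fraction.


TF * (N/df)
= 3 * (17/12)
= 3 * 17/12
= 17/4

17/4


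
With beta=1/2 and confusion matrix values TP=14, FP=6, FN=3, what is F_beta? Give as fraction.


P = TP/(TP+FP) = 14/20 = 7/10
R = TP/(TP+FN) = 14/17 = 14/17
beta^2 = 1/2^2 = 1/4
(1 + beta^2) = 5/4
Numerator = (1+beta^2)*P*R = 49/68
Denominator = beta^2*P + R = 7/40 + 14/17 = 679/680
F_beta = 70/97

70/97


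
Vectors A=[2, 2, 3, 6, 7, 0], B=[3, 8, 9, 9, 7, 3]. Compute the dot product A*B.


Dot product = sum of element-wise products
A[0]*B[0] = 2*3 = 6
A[1]*B[1] = 2*8 = 16
A[2]*B[2] = 3*9 = 27
A[3]*B[3] = 6*9 = 54
A[4]*B[4] = 7*7 = 49
A[5]*B[5] = 0*3 = 0
Sum = 6 + 16 + 27 + 54 + 49 + 0 = 152

152


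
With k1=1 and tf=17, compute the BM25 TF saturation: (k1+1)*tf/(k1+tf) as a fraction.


BM25 TF component = (k1+1)*tf / (k1+tf)
k1 = 1, tf = 17
Numerator = (1+1)*17 = 34
Denominator = 1 + 17 = 18
= 34/18 = 17/9

17/9


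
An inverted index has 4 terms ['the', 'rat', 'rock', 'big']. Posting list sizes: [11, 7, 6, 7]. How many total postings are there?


Summing posting list sizes:
'the': 11 postings
'rat': 7 postings
'rock': 6 postings
'big': 7 postings
Total = 11 + 7 + 6 + 7 = 31

31


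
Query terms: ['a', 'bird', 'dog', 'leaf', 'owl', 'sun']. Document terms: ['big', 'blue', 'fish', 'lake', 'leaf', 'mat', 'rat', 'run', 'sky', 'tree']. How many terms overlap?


Query terms: ['a', 'bird', 'dog', 'leaf', 'owl', 'sun']
Document terms: ['big', 'blue', 'fish', 'lake', 'leaf', 'mat', 'rat', 'run', 'sky', 'tree']
Common terms: ['leaf']
Overlap count = 1

1


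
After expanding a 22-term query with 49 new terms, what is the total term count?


Original terms: 22
Expansion terms: 49
Total = 22 + 49 = 71

71


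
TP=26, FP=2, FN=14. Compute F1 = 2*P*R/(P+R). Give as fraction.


F1 = 2 * P * R / (P + R)
P = TP/(TP+FP) = 26/28 = 13/14
R = TP/(TP+FN) = 26/40 = 13/20
2 * P * R = 2 * 13/14 * 13/20 = 169/140
P + R = 13/14 + 13/20 = 221/140
F1 = 169/140 / 221/140 = 13/17

13/17


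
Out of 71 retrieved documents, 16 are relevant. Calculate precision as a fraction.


Precision = relevant_retrieved / total_retrieved
= 16 / 71
= 16 / (16 + 55)
= 16/71

16/71


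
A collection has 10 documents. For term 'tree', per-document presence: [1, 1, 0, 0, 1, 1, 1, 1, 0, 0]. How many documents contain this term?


Checking each document for 'tree':
Doc 1: present
Doc 2: present
Doc 3: absent
Doc 4: absent
Doc 5: present
Doc 6: present
Doc 7: present
Doc 8: present
Doc 9: absent
Doc 10: absent
df = sum of presences = 1 + 1 + 0 + 0 + 1 + 1 + 1 + 1 + 0 + 0 = 6

6


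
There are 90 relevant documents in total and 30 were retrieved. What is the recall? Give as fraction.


Recall = retrieved_relevant / total_relevant
= 30 / 90
= 30 / (30 + 60)
= 1/3

1/3


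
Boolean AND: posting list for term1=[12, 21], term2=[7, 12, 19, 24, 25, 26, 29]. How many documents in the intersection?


Boolean AND: find intersection of posting lists
term1 docs: [12, 21]
term2 docs: [7, 12, 19, 24, 25, 26, 29]
Intersection: [12]
|intersection| = 1

1


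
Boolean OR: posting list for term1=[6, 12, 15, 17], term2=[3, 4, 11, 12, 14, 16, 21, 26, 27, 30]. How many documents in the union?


Boolean OR: find union of posting lists
term1 docs: [6, 12, 15, 17]
term2 docs: [3, 4, 11, 12, 14, 16, 21, 26, 27, 30]
Union: [3, 4, 6, 11, 12, 14, 15, 16, 17, 21, 26, 27, 30]
|union| = 13

13


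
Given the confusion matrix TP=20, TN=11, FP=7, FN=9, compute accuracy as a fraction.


Accuracy = (TP + TN) / (TP + TN + FP + FN)
TP + TN = 20 + 11 = 31
Total = 20 + 11 + 7 + 9 = 47
Accuracy = 31 / 47 = 31/47

31/47


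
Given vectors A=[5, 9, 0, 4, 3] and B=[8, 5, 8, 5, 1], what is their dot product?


Dot product = sum of element-wise products
A[0]*B[0] = 5*8 = 40
A[1]*B[1] = 9*5 = 45
A[2]*B[2] = 0*8 = 0
A[3]*B[3] = 4*5 = 20
A[4]*B[4] = 3*1 = 3
Sum = 40 + 45 + 0 + 20 + 3 = 108

108


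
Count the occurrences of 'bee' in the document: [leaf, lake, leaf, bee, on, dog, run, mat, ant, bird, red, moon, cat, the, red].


Document has 15 words
Scanning for 'bee':
Found at positions: [3]
Count = 1

1


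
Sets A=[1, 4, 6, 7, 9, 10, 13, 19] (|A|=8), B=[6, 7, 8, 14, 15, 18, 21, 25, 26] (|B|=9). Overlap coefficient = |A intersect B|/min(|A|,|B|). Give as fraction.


A intersect B = [6, 7]
|A intersect B| = 2
min(|A|, |B|) = min(8, 9) = 8
Overlap = 2 / 8 = 1/4

1/4


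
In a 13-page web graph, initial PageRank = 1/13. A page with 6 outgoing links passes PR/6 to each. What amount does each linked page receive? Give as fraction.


Initial PR = 1/13 = 1/13
Outlinks = 6
Contribution per link = PR / outlinks
= 1/13 / 6
= 1/78

1/78


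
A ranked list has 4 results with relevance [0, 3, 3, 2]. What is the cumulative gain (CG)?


Cumulative Gain = sum of relevance scores
Position 1: rel=0, running sum=0
Position 2: rel=3, running sum=3
Position 3: rel=3, running sum=6
Position 4: rel=2, running sum=8
CG = 8

8


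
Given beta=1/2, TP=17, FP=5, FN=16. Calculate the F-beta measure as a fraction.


P = TP/(TP+FP) = 17/22 = 17/22
R = TP/(TP+FN) = 17/33 = 17/33
beta^2 = 1/2^2 = 1/4
(1 + beta^2) = 5/4
Numerator = (1+beta^2)*P*R = 1445/2904
Denominator = beta^2*P + R = 17/88 + 17/33 = 17/24
F_beta = 85/121

85/121


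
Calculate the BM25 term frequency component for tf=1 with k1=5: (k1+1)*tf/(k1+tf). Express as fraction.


BM25 TF component = (k1+1)*tf / (k1+tf)
k1 = 5, tf = 1
Numerator = (5+1)*1 = 6
Denominator = 5 + 1 = 6
= 6/6 = 1

1


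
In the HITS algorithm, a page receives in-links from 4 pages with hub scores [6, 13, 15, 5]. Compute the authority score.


Authority = sum of hub scores of in-linkers
In-link 1: hub score = 6
In-link 2: hub score = 13
In-link 3: hub score = 15
In-link 4: hub score = 5
Authority = 6 + 13 + 15 + 5 = 39

39


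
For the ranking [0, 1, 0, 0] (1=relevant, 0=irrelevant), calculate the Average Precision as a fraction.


Computing P@k for each relevant position:
Position 1: not relevant
Position 2: relevant, P@2 = 1/2 = 1/2
Position 3: not relevant
Position 4: not relevant
Sum of P@k = 1/2 = 1/2
AP = 1/2 / 1 = 1/2

1/2


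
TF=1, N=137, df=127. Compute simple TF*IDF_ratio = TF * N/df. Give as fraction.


TF * (N/df)
= 1 * (137/127)
= 1 * 137/127
= 137/127

137/127


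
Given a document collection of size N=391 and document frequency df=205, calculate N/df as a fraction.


IDF ratio = N / df
= 391 / 205
= 391/205

391/205


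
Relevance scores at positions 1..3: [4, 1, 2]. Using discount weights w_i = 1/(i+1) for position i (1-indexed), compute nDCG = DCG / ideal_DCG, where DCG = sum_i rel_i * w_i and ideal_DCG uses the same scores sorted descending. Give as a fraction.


Position discount weights w_i = 1/(i+1) for i=1..3:
Weights = [1/2, 1/3, 1/4]
Actual relevance: [4, 1, 2]
DCG = 4/2 + 1/3 + 2/4 = 17/6
Ideal relevance (sorted desc): [4, 2, 1]
Ideal DCG = 4/2 + 2/3 + 1/4 = 35/12
nDCG = DCG / ideal_DCG = 17/6 / 35/12 = 34/35

34/35


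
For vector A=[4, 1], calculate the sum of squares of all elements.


|A|^2 = sum of squared components
A[0]^2 = 4^2 = 16
A[1]^2 = 1^2 = 1
Sum = 16 + 1 = 17

17


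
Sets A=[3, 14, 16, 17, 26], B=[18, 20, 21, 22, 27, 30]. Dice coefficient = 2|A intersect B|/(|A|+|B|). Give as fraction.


A intersect B = []
|A intersect B| = 0
|A| = 5, |B| = 6
Dice = 2*0 / (5+6)
= 0 / 11 = 0

0


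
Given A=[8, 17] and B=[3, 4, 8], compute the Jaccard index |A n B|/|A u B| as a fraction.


A intersect B = [8]
|A intersect B| = 1
A union B = [3, 4, 8, 17]
|A union B| = 4
Jaccard = 1/4 = 1/4

1/4


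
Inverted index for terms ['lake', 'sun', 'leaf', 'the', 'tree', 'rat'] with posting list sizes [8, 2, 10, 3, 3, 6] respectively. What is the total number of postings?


Summing posting list sizes:
'lake': 8 postings
'sun': 2 postings
'leaf': 10 postings
'the': 3 postings
'tree': 3 postings
'rat': 6 postings
Total = 8 + 2 + 10 + 3 + 3 + 6 = 32

32


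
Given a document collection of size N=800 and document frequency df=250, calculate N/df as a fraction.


IDF ratio = N / df
= 800 / 250
= 16/5

16/5


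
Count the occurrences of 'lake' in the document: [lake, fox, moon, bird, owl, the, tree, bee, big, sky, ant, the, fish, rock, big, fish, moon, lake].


Document has 18 words
Scanning for 'lake':
Found at positions: [0, 17]
Count = 2

2


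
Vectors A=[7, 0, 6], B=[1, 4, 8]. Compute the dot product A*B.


Dot product = sum of element-wise products
A[0]*B[0] = 7*1 = 7
A[1]*B[1] = 0*4 = 0
A[2]*B[2] = 6*8 = 48
Sum = 7 + 0 + 48 = 55

55


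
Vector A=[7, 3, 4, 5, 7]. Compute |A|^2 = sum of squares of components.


|A|^2 = sum of squared components
A[0]^2 = 7^2 = 49
A[1]^2 = 3^2 = 9
A[2]^2 = 4^2 = 16
A[3]^2 = 5^2 = 25
A[4]^2 = 7^2 = 49
Sum = 49 + 9 + 16 + 25 + 49 = 148

148


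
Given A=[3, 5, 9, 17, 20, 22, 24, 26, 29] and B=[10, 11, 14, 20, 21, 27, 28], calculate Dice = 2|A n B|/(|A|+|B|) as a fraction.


A intersect B = [20]
|A intersect B| = 1
|A| = 9, |B| = 7
Dice = 2*1 / (9+7)
= 2 / 16 = 1/8

1/8


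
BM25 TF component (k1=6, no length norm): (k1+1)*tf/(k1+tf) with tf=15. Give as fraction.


BM25 TF component = (k1+1)*tf / (k1+tf)
k1 = 6, tf = 15
Numerator = (6+1)*15 = 105
Denominator = 6 + 15 = 21
= 105/21 = 5

5


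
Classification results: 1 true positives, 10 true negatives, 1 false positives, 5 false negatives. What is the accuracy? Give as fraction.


Accuracy = (TP + TN) / (TP + TN + FP + FN)
TP + TN = 1 + 10 = 11
Total = 1 + 10 + 1 + 5 = 17
Accuracy = 11 / 17 = 11/17

11/17


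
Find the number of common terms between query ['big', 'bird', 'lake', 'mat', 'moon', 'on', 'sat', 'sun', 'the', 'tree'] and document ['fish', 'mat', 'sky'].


Query terms: ['big', 'bird', 'lake', 'mat', 'moon', 'on', 'sat', 'sun', 'the', 'tree']
Document terms: ['fish', 'mat', 'sky']
Common terms: ['mat']
Overlap count = 1

1


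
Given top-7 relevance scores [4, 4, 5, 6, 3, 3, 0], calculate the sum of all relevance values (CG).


Cumulative Gain = sum of relevance scores
Position 1: rel=4, running sum=4
Position 2: rel=4, running sum=8
Position 3: rel=5, running sum=13
Position 4: rel=6, running sum=19
Position 5: rel=3, running sum=22
Position 6: rel=3, running sum=25
Position 7: rel=0, running sum=25
CG = 25

25


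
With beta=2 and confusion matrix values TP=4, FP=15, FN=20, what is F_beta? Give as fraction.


P = TP/(TP+FP) = 4/19 = 4/19
R = TP/(TP+FN) = 4/24 = 1/6
beta^2 = 2^2 = 4
(1 + beta^2) = 5
Numerator = (1+beta^2)*P*R = 10/57
Denominator = beta^2*P + R = 16/19 + 1/6 = 115/114
F_beta = 4/23

4/23


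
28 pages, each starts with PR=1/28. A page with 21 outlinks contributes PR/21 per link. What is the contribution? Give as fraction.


Initial PR = 1/28 = 1/28
Outlinks = 21
Contribution per link = PR / outlinks
= 1/28 / 21
= 1/588

1/588


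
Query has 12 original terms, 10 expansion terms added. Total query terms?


Original terms: 12
Expansion terms: 10
Total = 12 + 10 = 22

22


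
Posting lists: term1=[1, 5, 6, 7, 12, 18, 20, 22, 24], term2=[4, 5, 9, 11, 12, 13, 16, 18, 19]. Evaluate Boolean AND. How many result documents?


Boolean AND: find intersection of posting lists
term1 docs: [1, 5, 6, 7, 12, 18, 20, 22, 24]
term2 docs: [4, 5, 9, 11, 12, 13, 16, 18, 19]
Intersection: [5, 12, 18]
|intersection| = 3

3


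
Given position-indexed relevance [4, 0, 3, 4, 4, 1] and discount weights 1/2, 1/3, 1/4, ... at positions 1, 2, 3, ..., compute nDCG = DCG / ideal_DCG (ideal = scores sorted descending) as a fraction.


Position discount weights w_i = 1/(i+1) for i=1..6:
Weights = [1/2, 1/3, 1/4, 1/5, 1/6, 1/7]
Actual relevance: [4, 0, 3, 4, 4, 1]
DCG = 4/2 + 0/3 + 3/4 + 4/5 + 4/6 + 1/7 = 1831/420
Ideal relevance (sorted desc): [4, 4, 4, 3, 1, 0]
Ideal DCG = 4/2 + 4/3 + 4/4 + 3/5 + 1/6 + 0/7 = 51/10
nDCG = DCG / ideal_DCG = 1831/420 / 51/10 = 1831/2142

1831/2142


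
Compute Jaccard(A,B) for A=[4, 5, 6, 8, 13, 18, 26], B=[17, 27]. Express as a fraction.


A intersect B = []
|A intersect B| = 0
A union B = [4, 5, 6, 8, 13, 17, 18, 26, 27]
|A union B| = 9
Jaccard = 0/9 = 0

0


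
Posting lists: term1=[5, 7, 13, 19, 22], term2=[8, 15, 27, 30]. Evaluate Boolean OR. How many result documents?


Boolean OR: find union of posting lists
term1 docs: [5, 7, 13, 19, 22]
term2 docs: [8, 15, 27, 30]
Union: [5, 7, 8, 13, 15, 19, 22, 27, 30]
|union| = 9

9


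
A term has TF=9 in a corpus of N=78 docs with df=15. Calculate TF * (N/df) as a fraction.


TF * (N/df)
= 9 * (78/15)
= 9 * 26/5
= 234/5

234/5


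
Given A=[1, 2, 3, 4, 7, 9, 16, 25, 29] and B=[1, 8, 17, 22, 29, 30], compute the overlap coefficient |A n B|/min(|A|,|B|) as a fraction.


A intersect B = [1, 29]
|A intersect B| = 2
min(|A|, |B|) = min(9, 6) = 6
Overlap = 2 / 6 = 1/3

1/3


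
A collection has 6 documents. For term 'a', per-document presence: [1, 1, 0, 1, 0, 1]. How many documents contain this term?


Checking each document for 'a':
Doc 1: present
Doc 2: present
Doc 3: absent
Doc 4: present
Doc 5: absent
Doc 6: present
df = sum of presences = 1 + 1 + 0 + 1 + 0 + 1 = 4

4


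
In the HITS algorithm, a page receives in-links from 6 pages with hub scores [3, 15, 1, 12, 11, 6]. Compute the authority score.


Authority = sum of hub scores of in-linkers
In-link 1: hub score = 3
In-link 2: hub score = 15
In-link 3: hub score = 1
In-link 4: hub score = 12
In-link 5: hub score = 11
In-link 6: hub score = 6
Authority = 3 + 15 + 1 + 12 + 11 + 6 = 48

48


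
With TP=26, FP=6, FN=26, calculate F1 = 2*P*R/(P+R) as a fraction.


F1 = 2 * P * R / (P + R)
P = TP/(TP+FP) = 26/32 = 13/16
R = TP/(TP+FN) = 26/52 = 1/2
2 * P * R = 2 * 13/16 * 1/2 = 13/16
P + R = 13/16 + 1/2 = 21/16
F1 = 13/16 / 21/16 = 13/21

13/21


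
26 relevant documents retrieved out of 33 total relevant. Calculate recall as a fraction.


Recall = retrieved_relevant / total_relevant
= 26 / 33
= 26 / (26 + 7)
= 26/33

26/33


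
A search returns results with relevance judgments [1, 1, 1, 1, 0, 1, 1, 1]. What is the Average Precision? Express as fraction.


Computing P@k for each relevant position:
Position 1: relevant, P@1 = 1/1 = 1
Position 2: relevant, P@2 = 2/2 = 1
Position 3: relevant, P@3 = 3/3 = 1
Position 4: relevant, P@4 = 4/4 = 1
Position 5: not relevant
Position 6: relevant, P@6 = 5/6 = 5/6
Position 7: relevant, P@7 = 6/7 = 6/7
Position 8: relevant, P@8 = 7/8 = 7/8
Sum of P@k = 1 + 1 + 1 + 1 + 5/6 + 6/7 + 7/8 = 1103/168
AP = 1103/168 / 7 = 1103/1176

1103/1176


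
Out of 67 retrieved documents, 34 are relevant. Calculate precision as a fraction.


Precision = relevant_retrieved / total_retrieved
= 34 / 67
= 34 / (34 + 33)
= 34/67

34/67


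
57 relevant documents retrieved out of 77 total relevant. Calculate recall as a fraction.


Recall = retrieved_relevant / total_relevant
= 57 / 77
= 57 / (57 + 20)
= 57/77

57/77


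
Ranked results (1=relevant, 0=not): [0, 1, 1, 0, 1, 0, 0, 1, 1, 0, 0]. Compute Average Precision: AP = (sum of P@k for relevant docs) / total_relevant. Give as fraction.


Computing P@k for each relevant position:
Position 1: not relevant
Position 2: relevant, P@2 = 1/2 = 1/2
Position 3: relevant, P@3 = 2/3 = 2/3
Position 4: not relevant
Position 5: relevant, P@5 = 3/5 = 3/5
Position 6: not relevant
Position 7: not relevant
Position 8: relevant, P@8 = 4/8 = 1/2
Position 9: relevant, P@9 = 5/9 = 5/9
Position 10: not relevant
Position 11: not relevant
Sum of P@k = 1/2 + 2/3 + 3/5 + 1/2 + 5/9 = 127/45
AP = 127/45 / 5 = 127/225

127/225


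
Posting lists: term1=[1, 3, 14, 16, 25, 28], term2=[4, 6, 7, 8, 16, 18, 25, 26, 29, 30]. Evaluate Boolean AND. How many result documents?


Boolean AND: find intersection of posting lists
term1 docs: [1, 3, 14, 16, 25, 28]
term2 docs: [4, 6, 7, 8, 16, 18, 25, 26, 29, 30]
Intersection: [16, 25]
|intersection| = 2

2


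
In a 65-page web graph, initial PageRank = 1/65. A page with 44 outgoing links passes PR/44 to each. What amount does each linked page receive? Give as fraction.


Initial PR = 1/65 = 1/65
Outlinks = 44
Contribution per link = PR / outlinks
= 1/65 / 44
= 1/2860

1/2860


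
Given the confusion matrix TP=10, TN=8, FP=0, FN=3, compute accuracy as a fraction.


Accuracy = (TP + TN) / (TP + TN + FP + FN)
TP + TN = 10 + 8 = 18
Total = 10 + 8 + 0 + 3 = 21
Accuracy = 18 / 21 = 6/7

6/7


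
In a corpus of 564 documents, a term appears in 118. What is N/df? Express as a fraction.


IDF ratio = N / df
= 564 / 118
= 282/59

282/59


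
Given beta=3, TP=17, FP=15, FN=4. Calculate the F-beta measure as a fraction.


P = TP/(TP+FP) = 17/32 = 17/32
R = TP/(TP+FN) = 17/21 = 17/21
beta^2 = 3^2 = 9
(1 + beta^2) = 10
Numerator = (1+beta^2)*P*R = 1445/336
Denominator = beta^2*P + R = 153/32 + 17/21 = 3757/672
F_beta = 10/13

10/13


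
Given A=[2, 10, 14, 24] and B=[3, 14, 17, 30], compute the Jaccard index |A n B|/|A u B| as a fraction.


A intersect B = [14]
|A intersect B| = 1
A union B = [2, 3, 10, 14, 17, 24, 30]
|A union B| = 7
Jaccard = 1/7 = 1/7

1/7


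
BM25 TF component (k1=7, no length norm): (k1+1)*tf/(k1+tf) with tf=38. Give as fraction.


BM25 TF component = (k1+1)*tf / (k1+tf)
k1 = 7, tf = 38
Numerator = (7+1)*38 = 304
Denominator = 7 + 38 = 45
= 304/45 = 304/45

304/45


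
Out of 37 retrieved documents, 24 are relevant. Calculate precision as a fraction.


Precision = relevant_retrieved / total_retrieved
= 24 / 37
= 24 / (24 + 13)
= 24/37

24/37


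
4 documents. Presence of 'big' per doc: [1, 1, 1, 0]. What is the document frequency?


Checking each document for 'big':
Doc 1: present
Doc 2: present
Doc 3: present
Doc 4: absent
df = sum of presences = 1 + 1 + 1 + 0 = 3

3


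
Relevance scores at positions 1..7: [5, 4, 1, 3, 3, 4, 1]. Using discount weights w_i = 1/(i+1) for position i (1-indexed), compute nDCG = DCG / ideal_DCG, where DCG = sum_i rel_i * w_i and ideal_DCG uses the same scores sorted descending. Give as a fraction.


Position discount weights w_i = 1/(i+1) for i=1..7:
Weights = [1/2, 1/3, 1/4, 1/5, 1/6, 1/7, 1/8]
Actual relevance: [5, 4, 1, 3, 3, 4, 1]
DCG = 5/2 + 4/3 + 1/4 + 3/5 + 3/6 + 4/7 + 1/8 = 4939/840
Ideal relevance (sorted desc): [5, 4, 4, 3, 3, 1, 1]
Ideal DCG = 5/2 + 4/3 + 4/4 + 3/5 + 3/6 + 1/7 + 1/8 = 5209/840
nDCG = DCG / ideal_DCG = 4939/840 / 5209/840 = 4939/5209

4939/5209


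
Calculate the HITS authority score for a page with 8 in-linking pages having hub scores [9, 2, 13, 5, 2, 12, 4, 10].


Authority = sum of hub scores of in-linkers
In-link 1: hub score = 9
In-link 2: hub score = 2
In-link 3: hub score = 13
In-link 4: hub score = 5
In-link 5: hub score = 2
In-link 6: hub score = 12
In-link 7: hub score = 4
In-link 8: hub score = 10
Authority = 9 + 2 + 13 + 5 + 2 + 12 + 4 + 10 = 57

57


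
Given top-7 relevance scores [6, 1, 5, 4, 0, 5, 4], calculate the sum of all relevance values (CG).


Cumulative Gain = sum of relevance scores
Position 1: rel=6, running sum=6
Position 2: rel=1, running sum=7
Position 3: rel=5, running sum=12
Position 4: rel=4, running sum=16
Position 5: rel=0, running sum=16
Position 6: rel=5, running sum=21
Position 7: rel=4, running sum=25
CG = 25

25


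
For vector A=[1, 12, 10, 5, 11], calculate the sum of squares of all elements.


|A|^2 = sum of squared components
A[0]^2 = 1^2 = 1
A[1]^2 = 12^2 = 144
A[2]^2 = 10^2 = 100
A[3]^2 = 5^2 = 25
A[4]^2 = 11^2 = 121
Sum = 1 + 144 + 100 + 25 + 121 = 391

391


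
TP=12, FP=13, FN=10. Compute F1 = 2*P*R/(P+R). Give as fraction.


F1 = 2 * P * R / (P + R)
P = TP/(TP+FP) = 12/25 = 12/25
R = TP/(TP+FN) = 12/22 = 6/11
2 * P * R = 2 * 12/25 * 6/11 = 144/275
P + R = 12/25 + 6/11 = 282/275
F1 = 144/275 / 282/275 = 24/47

24/47


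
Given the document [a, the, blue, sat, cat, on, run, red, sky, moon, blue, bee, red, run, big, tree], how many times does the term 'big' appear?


Document has 16 words
Scanning for 'big':
Found at positions: [14]
Count = 1

1


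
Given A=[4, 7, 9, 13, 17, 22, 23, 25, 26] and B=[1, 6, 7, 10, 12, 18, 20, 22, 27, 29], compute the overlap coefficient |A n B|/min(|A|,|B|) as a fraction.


A intersect B = [7, 22]
|A intersect B| = 2
min(|A|, |B|) = min(9, 10) = 9
Overlap = 2 / 9 = 2/9

2/9


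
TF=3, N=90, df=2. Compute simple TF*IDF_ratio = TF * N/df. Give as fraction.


TF * (N/df)
= 3 * (90/2)
= 3 * 45
= 135

135


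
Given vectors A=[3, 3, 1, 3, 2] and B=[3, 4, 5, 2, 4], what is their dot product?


Dot product = sum of element-wise products
A[0]*B[0] = 3*3 = 9
A[1]*B[1] = 3*4 = 12
A[2]*B[2] = 1*5 = 5
A[3]*B[3] = 3*2 = 6
A[4]*B[4] = 2*4 = 8
Sum = 9 + 12 + 5 + 6 + 8 = 40

40


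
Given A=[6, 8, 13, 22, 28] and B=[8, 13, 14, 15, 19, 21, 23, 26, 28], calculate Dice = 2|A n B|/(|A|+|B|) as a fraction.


A intersect B = [8, 13, 28]
|A intersect B| = 3
|A| = 5, |B| = 9
Dice = 2*3 / (5+9)
= 6 / 14 = 3/7

3/7


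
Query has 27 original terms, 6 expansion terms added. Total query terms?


Original terms: 27
Expansion terms: 6
Total = 27 + 6 = 33

33


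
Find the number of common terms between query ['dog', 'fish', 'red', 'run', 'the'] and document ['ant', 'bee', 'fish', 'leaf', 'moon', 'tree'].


Query terms: ['dog', 'fish', 'red', 'run', 'the']
Document terms: ['ant', 'bee', 'fish', 'leaf', 'moon', 'tree']
Common terms: ['fish']
Overlap count = 1

1


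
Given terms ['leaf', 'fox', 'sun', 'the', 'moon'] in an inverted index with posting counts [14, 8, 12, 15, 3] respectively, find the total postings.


Summing posting list sizes:
'leaf': 14 postings
'fox': 8 postings
'sun': 12 postings
'the': 15 postings
'moon': 3 postings
Total = 14 + 8 + 12 + 15 + 3 = 52

52


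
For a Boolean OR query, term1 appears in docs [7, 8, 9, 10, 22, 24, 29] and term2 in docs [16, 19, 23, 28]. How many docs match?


Boolean OR: find union of posting lists
term1 docs: [7, 8, 9, 10, 22, 24, 29]
term2 docs: [16, 19, 23, 28]
Union: [7, 8, 9, 10, 16, 19, 22, 23, 24, 28, 29]
|union| = 11

11


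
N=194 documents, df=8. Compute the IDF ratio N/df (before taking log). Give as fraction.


IDF ratio = N / df
= 194 / 8
= 97/4

97/4


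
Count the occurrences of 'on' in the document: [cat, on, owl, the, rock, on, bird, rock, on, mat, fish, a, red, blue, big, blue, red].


Document has 17 words
Scanning for 'on':
Found at positions: [1, 5, 8]
Count = 3

3


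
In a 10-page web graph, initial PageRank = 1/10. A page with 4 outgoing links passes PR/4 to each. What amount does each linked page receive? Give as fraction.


Initial PR = 1/10 = 1/10
Outlinks = 4
Contribution per link = PR / outlinks
= 1/10 / 4
= 1/40

1/40


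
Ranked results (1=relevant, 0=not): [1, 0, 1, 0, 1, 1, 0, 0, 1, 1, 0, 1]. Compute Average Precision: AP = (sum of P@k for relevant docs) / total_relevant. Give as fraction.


Computing P@k for each relevant position:
Position 1: relevant, P@1 = 1/1 = 1
Position 2: not relevant
Position 3: relevant, P@3 = 2/3 = 2/3
Position 4: not relevant
Position 5: relevant, P@5 = 3/5 = 3/5
Position 6: relevant, P@6 = 4/6 = 2/3
Position 7: not relevant
Position 8: not relevant
Position 9: relevant, P@9 = 5/9 = 5/9
Position 10: relevant, P@10 = 6/10 = 3/5
Position 11: not relevant
Position 12: relevant, P@12 = 7/12 = 7/12
Sum of P@k = 1 + 2/3 + 3/5 + 2/3 + 5/9 + 3/5 + 7/12 = 841/180
AP = 841/180 / 7 = 841/1260

841/1260


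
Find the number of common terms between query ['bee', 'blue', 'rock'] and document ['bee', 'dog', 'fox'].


Query terms: ['bee', 'blue', 'rock']
Document terms: ['bee', 'dog', 'fox']
Common terms: ['bee']
Overlap count = 1

1


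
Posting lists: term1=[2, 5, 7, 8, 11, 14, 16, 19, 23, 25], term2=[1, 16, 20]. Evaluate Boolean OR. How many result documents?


Boolean OR: find union of posting lists
term1 docs: [2, 5, 7, 8, 11, 14, 16, 19, 23, 25]
term2 docs: [1, 16, 20]
Union: [1, 2, 5, 7, 8, 11, 14, 16, 19, 20, 23, 25]
|union| = 12

12


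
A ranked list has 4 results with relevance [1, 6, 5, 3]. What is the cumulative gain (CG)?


Cumulative Gain = sum of relevance scores
Position 1: rel=1, running sum=1
Position 2: rel=6, running sum=7
Position 3: rel=5, running sum=12
Position 4: rel=3, running sum=15
CG = 15

15


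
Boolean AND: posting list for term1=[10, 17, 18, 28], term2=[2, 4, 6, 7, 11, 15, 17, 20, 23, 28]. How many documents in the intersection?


Boolean AND: find intersection of posting lists
term1 docs: [10, 17, 18, 28]
term2 docs: [2, 4, 6, 7, 11, 15, 17, 20, 23, 28]
Intersection: [17, 28]
|intersection| = 2

2


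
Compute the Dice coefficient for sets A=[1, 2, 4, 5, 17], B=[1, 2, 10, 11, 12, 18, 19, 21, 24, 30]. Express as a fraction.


A intersect B = [1, 2]
|A intersect B| = 2
|A| = 5, |B| = 10
Dice = 2*2 / (5+10)
= 4 / 15 = 4/15

4/15


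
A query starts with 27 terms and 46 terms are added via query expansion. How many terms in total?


Original terms: 27
Expansion terms: 46
Total = 27 + 46 = 73

73


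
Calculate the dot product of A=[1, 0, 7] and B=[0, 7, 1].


Dot product = sum of element-wise products
A[0]*B[0] = 1*0 = 0
A[1]*B[1] = 0*7 = 0
A[2]*B[2] = 7*1 = 7
Sum = 0 + 0 + 7 = 7

7


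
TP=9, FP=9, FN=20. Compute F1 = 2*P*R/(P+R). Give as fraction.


F1 = 2 * P * R / (P + R)
P = TP/(TP+FP) = 9/18 = 1/2
R = TP/(TP+FN) = 9/29 = 9/29
2 * P * R = 2 * 1/2 * 9/29 = 9/29
P + R = 1/2 + 9/29 = 47/58
F1 = 9/29 / 47/58 = 18/47

18/47


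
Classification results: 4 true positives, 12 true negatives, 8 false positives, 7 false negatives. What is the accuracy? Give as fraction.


Accuracy = (TP + TN) / (TP + TN + FP + FN)
TP + TN = 4 + 12 = 16
Total = 4 + 12 + 8 + 7 = 31
Accuracy = 16 / 31 = 16/31

16/31


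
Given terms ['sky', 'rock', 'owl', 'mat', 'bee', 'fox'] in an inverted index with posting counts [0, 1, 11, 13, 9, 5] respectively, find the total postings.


Summing posting list sizes:
'sky': 0 postings
'rock': 1 postings
'owl': 11 postings
'mat': 13 postings
'bee': 9 postings
'fox': 5 postings
Total = 0 + 1 + 11 + 13 + 9 + 5 = 39

39


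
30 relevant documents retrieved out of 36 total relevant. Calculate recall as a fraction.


Recall = retrieved_relevant / total_relevant
= 30 / 36
= 30 / (30 + 6)
= 5/6

5/6


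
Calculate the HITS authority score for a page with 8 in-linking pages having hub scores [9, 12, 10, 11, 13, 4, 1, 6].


Authority = sum of hub scores of in-linkers
In-link 1: hub score = 9
In-link 2: hub score = 12
In-link 3: hub score = 10
In-link 4: hub score = 11
In-link 5: hub score = 13
In-link 6: hub score = 4
In-link 7: hub score = 1
In-link 8: hub score = 6
Authority = 9 + 12 + 10 + 11 + 13 + 4 + 1 + 6 = 66

66


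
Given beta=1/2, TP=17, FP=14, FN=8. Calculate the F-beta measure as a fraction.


P = TP/(TP+FP) = 17/31 = 17/31
R = TP/(TP+FN) = 17/25 = 17/25
beta^2 = 1/2^2 = 1/4
(1 + beta^2) = 5/4
Numerator = (1+beta^2)*P*R = 289/620
Denominator = beta^2*P + R = 17/124 + 17/25 = 2533/3100
F_beta = 85/149

85/149


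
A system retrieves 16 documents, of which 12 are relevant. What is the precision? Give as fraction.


Precision = relevant_retrieved / total_retrieved
= 12 / 16
= 12 / (12 + 4)
= 3/4

3/4
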